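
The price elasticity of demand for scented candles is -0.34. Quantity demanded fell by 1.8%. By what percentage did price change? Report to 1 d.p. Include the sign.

%ΔP ≈ %ΔQ / ε = (-1.8%)/(-0.34) = 5.29%.

5.3%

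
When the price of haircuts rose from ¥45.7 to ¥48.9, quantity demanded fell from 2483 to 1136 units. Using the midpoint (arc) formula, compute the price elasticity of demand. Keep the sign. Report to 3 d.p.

-11.003

ΔQ = 1136 − 2483 = -1347; ΔP = 48.9 − 45.7 = 3.2.
Midpoints: P̄ = 47.30, Q̄ = 1809.5.
ε = (ΔQ/ΔP)(P̄/Q̄) = (-1347/3.2)(47.30/1809.5).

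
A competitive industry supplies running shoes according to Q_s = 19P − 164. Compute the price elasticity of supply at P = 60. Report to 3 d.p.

At P = 60, Q_s = 976.
dQ_s/dP = 19.
ε_s = (dQ_s/dP)(P/Q_s) = (19)(60/976).

1.168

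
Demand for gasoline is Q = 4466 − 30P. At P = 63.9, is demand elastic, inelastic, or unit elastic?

inelastic

Q = 2549, dQ/dP = -30.
ε = (dQ/dP)(P/Q) ≈ -0.752.
|ε| = 0.75 < 1.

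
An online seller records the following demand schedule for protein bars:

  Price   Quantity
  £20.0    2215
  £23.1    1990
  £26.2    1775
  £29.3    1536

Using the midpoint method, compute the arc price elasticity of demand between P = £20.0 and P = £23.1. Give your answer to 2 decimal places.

At P = 20.0, Q = 2215; at P = 23.1, Q = 1990.
ΔQ = -225, ΔP = 3.1. Midpoints: P̄ = 21.55, Q̄ = 2102.5.
ε = (ΔQ/ΔP)(P̄/Q̄) = (-225/3.1)(21.55/2102.5).

-0.74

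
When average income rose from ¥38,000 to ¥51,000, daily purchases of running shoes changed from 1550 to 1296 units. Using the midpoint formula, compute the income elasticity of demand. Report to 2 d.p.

-0.61

ΔQ = -254, ΔI = 13000. Midpoints: Ī = 44,500, Q̄ = 1423.0.
ε_I = (ΔQ/ΔI)(Ī/Q̄) = (-254/13000)(44500/1423.0).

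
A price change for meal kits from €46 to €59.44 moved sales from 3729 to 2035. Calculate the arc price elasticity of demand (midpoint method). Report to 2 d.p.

-2.31

ΔQ = 2035 − 3729 = -1694; ΔP = 59.44 − 46 = 13.44.
Midpoints: P̄ = 52.72, Q̄ = 2882.0.
ε = (ΔQ/ΔP)(P̄/Q̄) = (-1694/13.44)(52.72/2882.0).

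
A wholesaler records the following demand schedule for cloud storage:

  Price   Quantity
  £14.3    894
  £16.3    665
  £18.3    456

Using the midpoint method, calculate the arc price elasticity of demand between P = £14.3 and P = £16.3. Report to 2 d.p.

-2.25

At P = 14.3, Q = 894; at P = 16.3, Q = 665.
ΔQ = -229, ΔP = 2.0. Midpoints: P̄ = 15.30, Q̄ = 779.5.
ε = (ΔQ/ΔP)(P̄/Q̄) = (-229/2.0)(15.30/779.5).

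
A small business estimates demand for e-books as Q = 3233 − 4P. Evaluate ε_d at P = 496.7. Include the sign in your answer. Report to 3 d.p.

At P = 496.7, Q = 1246.200.
dQ/dP = −4.
ε = (dQ/dP)(P/Q) = (-4)(496.7/1246.200).
|ε| > 1, so demand is elastic at this price.

-1.594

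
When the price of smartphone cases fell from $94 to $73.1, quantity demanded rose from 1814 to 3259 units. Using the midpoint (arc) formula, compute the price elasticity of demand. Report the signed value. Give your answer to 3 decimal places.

ΔQ = 3259 − 1814 = 1445; ΔP = 73.1 − 94 = -20.9.
Midpoints: P̄ = 83.55, Q̄ = 2536.5.
ε = (ΔQ/ΔP)(P̄/Q̄) = (1445/-20.9)(83.55/2536.5).

-2.277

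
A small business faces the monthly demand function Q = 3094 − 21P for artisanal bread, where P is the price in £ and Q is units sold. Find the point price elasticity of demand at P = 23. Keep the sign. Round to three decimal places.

-0.185

At P = 23, Q = 2611.
dQ/dP = −21.
ε = (dQ/dP)(P/Q) = (-21)(23/2611).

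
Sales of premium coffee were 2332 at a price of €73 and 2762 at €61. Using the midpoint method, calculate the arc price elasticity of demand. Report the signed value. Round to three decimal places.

-0.943

ΔQ = 2762 − 2332 = 430; ΔP = 61 − 73 = -12.
Midpoints: P̄ = 67.00, Q̄ = 2547.0.
ε = (ΔQ/ΔP)(P̄/Q̄) = (430/-12)(67.00/2547.0).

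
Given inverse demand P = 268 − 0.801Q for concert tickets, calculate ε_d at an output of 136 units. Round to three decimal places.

At Q = 136, P = 268 − 0.801(136) = 159.06.
dP/dQ = −0.801, so dQ/dP = 1/(−0.801) = -1.248.
ε = (dQ/dP)(P/Q) = (-1.248)(159.06/136).

-1.460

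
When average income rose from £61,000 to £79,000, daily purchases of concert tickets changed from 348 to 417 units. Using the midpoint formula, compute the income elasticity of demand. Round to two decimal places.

ΔQ = 69, ΔI = 18000. Midpoints: Ī = 70,000, Q̄ = 382.5.
ε_I = (ΔQ/ΔI)(Ī/Q̄) = (69/18000)(70000/382.5).
ε_I > 0, so the good is normal.

0.70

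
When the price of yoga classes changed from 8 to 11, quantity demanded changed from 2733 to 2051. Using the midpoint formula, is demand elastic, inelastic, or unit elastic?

inelastic

Arc ε ≈ -0.903.
|ε| = 0.90 < 1.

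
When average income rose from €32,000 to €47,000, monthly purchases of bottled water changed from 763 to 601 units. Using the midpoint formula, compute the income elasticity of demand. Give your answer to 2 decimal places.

ΔQ = -162, ΔI = 15000. Midpoints: Ī = 39,500, Q̄ = 682.0.
ε_I = (ΔQ/ΔI)(Ī/Q̄) = (-162/15000)(39500/682.0).

-0.63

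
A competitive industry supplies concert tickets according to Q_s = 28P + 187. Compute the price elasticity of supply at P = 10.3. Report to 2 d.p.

At P = 10.3, Q_s = 475.40.
dQ_s/dP = 28.
ε_s = (dQ_s/dP)(P/Q_s) = (28)(10.3/475.40).

0.61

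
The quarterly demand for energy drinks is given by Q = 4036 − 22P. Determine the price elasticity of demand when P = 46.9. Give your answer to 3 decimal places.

At P = 46.9, Q = 3004.200.
dQ/dP = −22.
ε = (dQ/dP)(P/Q) = (-22)(46.9/3004.200).
|ε| < 1, so demand is inelastic at this price.

-0.343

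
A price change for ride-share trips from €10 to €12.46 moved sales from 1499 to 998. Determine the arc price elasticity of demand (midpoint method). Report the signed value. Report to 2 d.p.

ΔQ = 998 − 1499 = -501; ΔP = 12.46 − 10 = 2.46.
Midpoints: P̄ = 11.23, Q̄ = 1248.5.
ε = (ΔQ/ΔP)(P̄/Q̄) = (-501/2.46)(11.23/1248.5).

-1.83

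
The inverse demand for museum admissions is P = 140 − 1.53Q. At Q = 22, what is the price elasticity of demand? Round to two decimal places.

-3.16

At Q = 22, P = 140 − 1.53(22) = 106.34.
dP/dQ = −1.53, so dQ/dP = 1/(−1.53) = -0.654.
ε = (dQ/dP)(P/Q) = (-0.654)(106.34/22).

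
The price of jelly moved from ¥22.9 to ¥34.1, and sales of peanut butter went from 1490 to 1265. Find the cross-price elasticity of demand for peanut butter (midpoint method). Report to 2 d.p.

-0.42

ΔQ_x = 1265 − 1490 = -225; ΔP_y = 34.1 − 22.9 = 11.2.
Midpoints: P̄_y = 28.50, Q̄_x = 1377.5.
ε_xy = (ΔQ_x/ΔP_y)(P̄_y/Q̄_x) = (-225/11.2)(28.50/1377.5).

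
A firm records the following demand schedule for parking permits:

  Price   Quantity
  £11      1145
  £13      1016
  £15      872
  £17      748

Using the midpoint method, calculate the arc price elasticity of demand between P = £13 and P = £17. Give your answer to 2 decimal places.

-1.14

At P = 13, Q = 1016; at P = 17, Q = 748.
ΔQ = -268, ΔP = 4. Midpoints: P̄ = 15.00, Q̄ = 882.0.
ε = (ΔQ/ΔP)(P̄/Q̄) = (-268/4)(15.00/882.0).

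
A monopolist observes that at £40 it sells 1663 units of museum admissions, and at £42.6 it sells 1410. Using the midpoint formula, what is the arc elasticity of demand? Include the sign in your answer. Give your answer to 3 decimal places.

-2.616

ΔQ = 1410 − 1663 = -253; ΔP = 42.6 − 40 = 2.6.
Midpoints: P̄ = 41.30, Q̄ = 1536.5.
ε = (ΔQ/ΔP)(P̄/Q̄) = (-253/2.6)(41.30/1536.5).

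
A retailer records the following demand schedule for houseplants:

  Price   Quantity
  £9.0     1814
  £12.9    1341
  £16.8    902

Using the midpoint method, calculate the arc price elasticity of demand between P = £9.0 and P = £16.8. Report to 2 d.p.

-1.11

At P = 9.0, Q = 1814; at P = 16.8, Q = 902.
ΔQ = -912, ΔP = 7.8. Midpoints: P̄ = 12.90, Q̄ = 1358.0.
ε = (ΔQ/ΔP)(P̄/Q̄) = (-912/7.8)(12.90/1358.0).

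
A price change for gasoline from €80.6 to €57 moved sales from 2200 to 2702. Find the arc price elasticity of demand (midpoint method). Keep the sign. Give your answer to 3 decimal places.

-0.597

ΔQ = 2702 − 2200 = 502; ΔP = 57 − 80.6 = -23.6.
Midpoints: P̄ = 68.80, Q̄ = 2451.0.
ε = (ΔQ/ΔP)(P̄/Q̄) = (502/-23.6)(68.80/2451.0).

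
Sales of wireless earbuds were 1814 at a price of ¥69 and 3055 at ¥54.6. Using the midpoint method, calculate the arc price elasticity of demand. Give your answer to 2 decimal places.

-2.19

ΔQ = 3055 − 1814 = 1241; ΔP = 54.6 − 69 = -14.4.
Midpoints: P̄ = 61.80, Q̄ = 2434.5.
ε = (ΔQ/ΔP)(P̄/Q̄) = (1241/-14.4)(61.80/2434.5).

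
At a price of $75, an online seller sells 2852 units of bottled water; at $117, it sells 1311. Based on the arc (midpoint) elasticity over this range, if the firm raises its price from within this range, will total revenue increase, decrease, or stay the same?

decrease

Arc ε = (-1541/42)(96.00/2081.5) ≈ -1.692.
|ε| = 1.69 > 1, so demand is elastic. A price rise therefore reduces total revenue.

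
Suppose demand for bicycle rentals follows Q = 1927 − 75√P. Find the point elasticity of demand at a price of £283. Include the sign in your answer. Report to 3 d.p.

-0.948

At P = 283, Q = 665.305.
dQ/dP = −75/(2√P) = -2.229.
ε = (dQ/dP)(P/Q) = (-2.229)(283/665.305).
|ε| < 1, so demand is inelastic at this price.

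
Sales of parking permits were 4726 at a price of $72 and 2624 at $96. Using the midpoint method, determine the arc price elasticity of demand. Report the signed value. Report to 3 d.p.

ΔQ = 2624 − 4726 = -2102; ΔP = 96 − 72 = 24.
Midpoints: P̄ = 84.00, Q̄ = 3675.0.
ε = (ΔQ/ΔP)(P̄/Q̄) = (-2102/24)(84.00/3675.0).

-2.002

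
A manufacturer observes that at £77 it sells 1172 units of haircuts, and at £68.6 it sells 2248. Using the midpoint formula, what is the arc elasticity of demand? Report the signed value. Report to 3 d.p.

ΔQ = 2248 − 1172 = 1076; ΔP = 68.6 − 77 = -8.4.
Midpoints: P̄ = 72.80, Q̄ = 1710.0.
ε = (ΔQ/ΔP)(P̄/Q̄) = (1076/-8.4)(72.80/1710.0).

-5.453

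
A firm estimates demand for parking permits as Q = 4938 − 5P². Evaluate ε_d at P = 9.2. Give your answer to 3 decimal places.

At P = 9.2, Q = 4514.800.
dQ/dP = −10P = -92.
ε = (dQ/dP)(P/Q) = (-92)(9.2/4514.800).

-0.187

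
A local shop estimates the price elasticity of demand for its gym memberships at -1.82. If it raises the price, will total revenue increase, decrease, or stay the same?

decrease

|ε| = 1.82 > 1, so demand is elastic. A price rise therefore reduces total revenue.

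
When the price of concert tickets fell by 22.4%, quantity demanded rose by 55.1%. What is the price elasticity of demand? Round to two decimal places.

ε = %ΔQ / %ΔP = (55.1)/(-22.4) = -2.460.

-2.46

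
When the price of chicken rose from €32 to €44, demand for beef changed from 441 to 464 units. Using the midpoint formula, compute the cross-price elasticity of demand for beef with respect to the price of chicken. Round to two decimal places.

0.16

ΔQ_x = 464 − 441 = 23; ΔP_y = 44 − 32 = 12.
Midpoints: P̄_y = 38.00, Q̄_x = 452.5.
ε_xy = (ΔQ_x/ΔP_y)(P̄_y/Q̄_x) = (23/12)(38.00/452.5).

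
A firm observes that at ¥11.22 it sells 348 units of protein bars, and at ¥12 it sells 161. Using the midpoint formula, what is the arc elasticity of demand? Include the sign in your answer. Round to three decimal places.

-10.937

ΔQ = 161 − 348 = -187; ΔP = 12 − 11.22 = 0.78.
Midpoints: P̄ = 11.61, Q̄ = 254.5.
ε = (ΔQ/ΔP)(P̄/Q̄) = (-187/0.78)(11.61/254.5).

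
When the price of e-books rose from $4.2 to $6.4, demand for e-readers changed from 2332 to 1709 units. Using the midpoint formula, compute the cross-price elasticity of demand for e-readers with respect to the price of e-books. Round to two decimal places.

-0.74

ΔQ_x = 1709 − 2332 = -623; ΔP_y = 6.4 − 4.2 = 2.2.
Midpoints: P̄_y = 5.30, Q̄_x = 2020.5.
ε_xy = (ΔQ_x/ΔP_y)(P̄_y/Q̄_x) = (-623/2.2)(5.30/2020.5).
ε_xy < 0, so the goods are complements.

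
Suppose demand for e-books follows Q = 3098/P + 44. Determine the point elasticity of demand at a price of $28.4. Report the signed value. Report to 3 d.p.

At P = 28.4, Q = 153.085.
dQ/dP = −3098/P² = -3.841.
ε = (dQ/dP)(P/Q) = (-3.841)(28.4/153.085).

-0.713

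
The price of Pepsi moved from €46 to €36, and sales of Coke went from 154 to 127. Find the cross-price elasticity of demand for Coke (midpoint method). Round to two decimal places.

ΔQ_x = 127 − 154 = -27; ΔP_y = 36 − 46 = -10.
Midpoints: P̄_y = 41.00, Q̄_x = 140.5.
ε_xy = (ΔQ_x/ΔP_y)(P̄_y/Q̄_x) = (-27/-10)(41.00/140.5).

0.79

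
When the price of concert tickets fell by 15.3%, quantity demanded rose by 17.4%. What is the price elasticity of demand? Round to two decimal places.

-1.14

ε = %ΔQ / %ΔP = (17.4)/(-15.3) = -1.137.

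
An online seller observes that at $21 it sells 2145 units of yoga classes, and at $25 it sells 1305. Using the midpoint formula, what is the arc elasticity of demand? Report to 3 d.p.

ΔQ = 1305 − 2145 = -840; ΔP = 25 − 21 = 4.
Midpoints: P̄ = 23.00, Q̄ = 1725.0.
ε = (ΔQ/ΔP)(P̄/Q̄) = (-840/4)(23.00/1725.0).

-2.800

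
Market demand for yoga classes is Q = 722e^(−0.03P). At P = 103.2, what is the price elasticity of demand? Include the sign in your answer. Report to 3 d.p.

At P = 103.2, Q = 32.656.
dQ/dP = −0.03·722e^(−0.03P) = −0.03Q = -0.980.
ε = (dQ/dP)(P/Q) = (-0.980)(103.2/32.656).

-3.096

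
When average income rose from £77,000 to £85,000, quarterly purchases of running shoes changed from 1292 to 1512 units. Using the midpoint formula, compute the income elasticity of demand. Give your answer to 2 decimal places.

1.59

ΔQ = 220, ΔI = 8000. Midpoints: Ī = 81,000, Q̄ = 1402.0.
ε_I = (ΔQ/ΔI)(Ī/Q̄) = (220/8000)(81000/1402.0).
ε_I > 0, so the good is normal.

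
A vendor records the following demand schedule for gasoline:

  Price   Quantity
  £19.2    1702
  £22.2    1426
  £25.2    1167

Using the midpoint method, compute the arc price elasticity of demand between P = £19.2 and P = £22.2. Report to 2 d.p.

-1.22

At P = 19.2, Q = 1702; at P = 22.2, Q = 1426.
ΔQ = -276, ΔP = 3.0. Midpoints: P̄ = 20.70, Q̄ = 1564.0.
ε = (ΔQ/ΔP)(P̄/Q̄) = (-276/3.0)(20.70/1564.0).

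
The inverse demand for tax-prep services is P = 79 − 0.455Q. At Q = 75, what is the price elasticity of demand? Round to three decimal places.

-1.315

At Q = 75, P = 79 − 0.455(75) = 44.88.
dP/dQ = −0.455, so dQ/dP = 1/(−0.455) = -2.198.
ε = (dQ/dP)(P/Q) = (-2.198)(44.88/75).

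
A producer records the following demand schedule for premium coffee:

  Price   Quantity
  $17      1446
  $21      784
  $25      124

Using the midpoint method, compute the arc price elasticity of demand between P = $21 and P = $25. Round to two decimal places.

-8.36

At P = 21, Q = 784; at P = 25, Q = 124.
ΔQ = -660, ΔP = 4. Midpoints: P̄ = 23.00, Q̄ = 454.0.
ε = (ΔQ/ΔP)(P̄/Q̄) = (-660/4)(23.00/454.0).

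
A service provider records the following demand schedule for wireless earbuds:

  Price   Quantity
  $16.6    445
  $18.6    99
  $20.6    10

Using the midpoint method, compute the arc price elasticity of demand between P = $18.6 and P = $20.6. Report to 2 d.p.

At P = 18.6, Q = 99; at P = 20.6, Q = 10.
ΔQ = -89, ΔP = 2.0. Midpoints: P̄ = 19.60, Q̄ = 54.5.
ε = (ΔQ/ΔP)(P̄/Q̄) = (-89/2.0)(19.60/54.5).

-16.00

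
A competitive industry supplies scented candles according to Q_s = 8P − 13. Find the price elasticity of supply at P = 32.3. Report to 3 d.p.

1.053

At P = 32.3, Q_s = 245.40.
dQ_s/dP = 8.
ε_s = (dQ_s/dP)(P/Q_s) = (8)(32.3/245.40).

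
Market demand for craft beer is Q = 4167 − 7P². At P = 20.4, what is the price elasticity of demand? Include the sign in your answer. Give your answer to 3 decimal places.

At P = 20.4, Q = 1253.880.
dQ/dP = −14P = -285.600.
ε = (dQ/dP)(P/Q) = (-285.600)(20.4/1253.880).

-4.647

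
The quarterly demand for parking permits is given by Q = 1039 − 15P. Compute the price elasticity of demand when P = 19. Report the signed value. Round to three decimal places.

-0.378

At P = 19, Q = 754.
dQ/dP = −15.
ε = (dQ/dP)(P/Q) = (-15)(19/754).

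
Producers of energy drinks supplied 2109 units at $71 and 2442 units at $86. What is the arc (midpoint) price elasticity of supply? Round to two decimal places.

ΔQ = 2442 − 2109 = 333; ΔP = 86 − 71 = 15.
Midpoints: P̄ = 78.50, Q̄ = 2275.5.
ε_s = (ΔQ/ΔP)(P̄/Q̄) = (333/15)(78.50/2275.5).

0.77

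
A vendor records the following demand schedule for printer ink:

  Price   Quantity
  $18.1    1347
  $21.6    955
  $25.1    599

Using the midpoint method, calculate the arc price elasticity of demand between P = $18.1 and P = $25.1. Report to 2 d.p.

At P = 18.1, Q = 1347; at P = 25.1, Q = 599.
ΔQ = -748, ΔP = 7.0. Midpoints: P̄ = 21.60, Q̄ = 973.0.
ε = (ΔQ/ΔP)(P̄/Q̄) = (-748/7.0)(21.60/973.0).

-2.37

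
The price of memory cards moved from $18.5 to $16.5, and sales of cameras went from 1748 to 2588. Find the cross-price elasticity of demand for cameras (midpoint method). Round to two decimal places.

ΔQ_x = 2588 − 1748 = 840; ΔP_y = 16.5 − 18.5 = -2.
Midpoints: P̄_y = 17.50, Q̄_x = 2168.0.
ε_xy = (ΔQ_x/ΔP_y)(P̄_y/Q̄_x) = (840/-2)(17.50/2168.0).

-3.39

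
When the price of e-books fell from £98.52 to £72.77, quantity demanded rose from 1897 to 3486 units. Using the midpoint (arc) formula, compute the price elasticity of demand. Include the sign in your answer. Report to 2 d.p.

-1.96

ΔQ = 3486 − 1897 = 1589; ΔP = 72.77 − 98.52 = -25.75.
Midpoints: P̄ = 85.64, Q̄ = 2691.5.
ε = (ΔQ/ΔP)(P̄/Q̄) = (1589/-25.75)(85.64/2691.5).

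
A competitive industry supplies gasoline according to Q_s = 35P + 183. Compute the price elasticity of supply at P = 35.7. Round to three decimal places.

At P = 35.7, Q_s = 1432.50.
dQ_s/dP = 35.
ε_s = (dQ_s/dP)(P/Q_s) = (35)(35.7/1432.50).

0.872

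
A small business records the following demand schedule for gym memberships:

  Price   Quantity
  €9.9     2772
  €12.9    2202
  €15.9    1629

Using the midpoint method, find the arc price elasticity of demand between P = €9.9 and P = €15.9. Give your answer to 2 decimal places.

At P = 9.9, Q = 2772; at P = 15.9, Q = 1629.
ΔQ = -1143, ΔP = 6.0. Midpoints: P̄ = 12.90, Q̄ = 2200.5.
ε = (ΔQ/ΔP)(P̄/Q̄) = (-1143/6.0)(12.90/2200.5).

-1.12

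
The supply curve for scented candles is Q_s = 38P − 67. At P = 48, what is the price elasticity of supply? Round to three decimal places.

At P = 48, Q_s = 1757.
dQ_s/dP = 38.
ε_s = (dQ_s/dP)(P/Q_s) = (38)(48/1757).

1.038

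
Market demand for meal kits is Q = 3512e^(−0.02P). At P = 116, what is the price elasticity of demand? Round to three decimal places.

At P = 116, Q = 345.137.
dQ/dP = −0.02·3512e^(−0.02P) = −0.02Q = -6.903.
ε = (dQ/dP)(P/Q) = (-6.903)(116/345.137).
|ε| > 1, so demand is elastic at this price.

-2.320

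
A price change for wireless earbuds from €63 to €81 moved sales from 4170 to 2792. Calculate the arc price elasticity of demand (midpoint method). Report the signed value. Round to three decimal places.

-1.583

ΔQ = 2792 − 4170 = -1378; ΔP = 81 − 63 = 18.
Midpoints: P̄ = 72.00, Q̄ = 3481.0.
ε = (ΔQ/ΔP)(P̄/Q̄) = (-1378/18)(72.00/3481.0).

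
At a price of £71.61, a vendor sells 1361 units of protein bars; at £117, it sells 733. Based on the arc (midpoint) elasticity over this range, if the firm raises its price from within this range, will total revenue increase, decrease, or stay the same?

Arc ε = (-628/45.39)(94.31/1047.0) ≈ -1.246.
|ε| = 1.25 > 1, so demand is elastic. A price rise therefore reduces total revenue.

decrease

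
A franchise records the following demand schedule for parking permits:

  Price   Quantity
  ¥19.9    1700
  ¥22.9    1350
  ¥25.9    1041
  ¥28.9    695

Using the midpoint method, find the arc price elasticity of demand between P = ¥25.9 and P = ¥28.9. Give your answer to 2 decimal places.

-3.64

At P = 25.9, Q = 1041; at P = 28.9, Q = 695.
ΔQ = -346, ΔP = 3.0. Midpoints: P̄ = 27.40, Q̄ = 868.0.
ε = (ΔQ/ΔP)(P̄/Q̄) = (-346/3.0)(27.40/868.0).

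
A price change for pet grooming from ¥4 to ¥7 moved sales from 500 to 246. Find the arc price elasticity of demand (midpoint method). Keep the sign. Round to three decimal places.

ΔQ = 246 − 500 = -254; ΔP = 7 − 4 = 3.
Midpoints: P̄ = 5.50, Q̄ = 373.0.
ε = (ΔQ/ΔP)(P̄/Q̄) = (-254/3)(5.50/373.0).

-1.248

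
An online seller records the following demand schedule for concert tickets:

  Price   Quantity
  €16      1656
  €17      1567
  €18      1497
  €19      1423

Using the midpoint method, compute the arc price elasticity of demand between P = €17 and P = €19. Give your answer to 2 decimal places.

At P = 17, Q = 1567; at P = 19, Q = 1423.
ΔQ = -144, ΔP = 2. Midpoints: P̄ = 18.00, Q̄ = 1495.0.
ε = (ΔQ/ΔP)(P̄/Q̄) = (-144/2)(18.00/1495.0).

-0.87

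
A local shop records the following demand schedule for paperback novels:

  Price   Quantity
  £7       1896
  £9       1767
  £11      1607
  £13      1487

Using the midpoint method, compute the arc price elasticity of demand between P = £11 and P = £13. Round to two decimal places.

-0.47

At P = 11, Q = 1607; at P = 13, Q = 1487.
ΔQ = -120, ΔP = 2. Midpoints: P̄ = 12.00, Q̄ = 1547.0.
ε = (ΔQ/ΔP)(P̄/Q̄) = (-120/2)(12.00/1547.0).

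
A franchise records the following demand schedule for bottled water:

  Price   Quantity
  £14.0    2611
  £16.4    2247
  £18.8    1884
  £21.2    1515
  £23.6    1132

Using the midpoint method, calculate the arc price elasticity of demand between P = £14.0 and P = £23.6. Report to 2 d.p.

At P = 14.0, Q = 2611; at P = 23.6, Q = 1132.
ΔQ = -1479, ΔP = 9.6. Midpoints: P̄ = 18.80, Q̄ = 1871.5.
ε = (ΔQ/ΔP)(P̄/Q̄) = (-1479/9.6)(18.80/1871.5).

-1.55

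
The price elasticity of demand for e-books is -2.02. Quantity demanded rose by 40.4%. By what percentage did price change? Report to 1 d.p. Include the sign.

-20.0%

%ΔP ≈ %ΔQ / ε = (40.4%)/(-2.02) = -20.00%.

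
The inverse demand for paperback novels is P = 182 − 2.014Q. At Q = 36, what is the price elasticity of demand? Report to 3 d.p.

-1.510

At Q = 36, P = 182 − 2.014(36) = 109.50.
dP/dQ = −2.014, so dQ/dP = 1/(−2.014) = -0.497.
ε = (dQ/dP)(P/Q) = (-0.497)(109.50/36).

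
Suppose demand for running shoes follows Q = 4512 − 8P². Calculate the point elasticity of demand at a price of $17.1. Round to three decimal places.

-2.153

At P = 17.1, Q = 2172.720.
dQ/dP = −16P = -273.600.
ε = (dQ/dP)(P/Q) = (-273.600)(17.1/2172.720).
|ε| > 1, so demand is elastic at this price.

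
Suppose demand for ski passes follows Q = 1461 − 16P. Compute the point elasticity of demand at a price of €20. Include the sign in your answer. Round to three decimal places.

At P = 20, Q = 1141.
dQ/dP = −16.
ε = (dQ/dP)(P/Q) = (-16)(20/1141).
|ε| < 1, so demand is inelastic at this price.

-0.280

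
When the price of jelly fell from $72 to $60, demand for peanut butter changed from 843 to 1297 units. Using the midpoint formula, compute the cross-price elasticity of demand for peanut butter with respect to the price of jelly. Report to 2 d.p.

-2.33

ΔQ_x = 1297 − 843 = 454; ΔP_y = 60 − 72 = -12.
Midpoints: P̄_y = 66.00, Q̄_x = 1070.0.
ε_xy = (ΔQ_x/ΔP_y)(P̄_y/Q̄_x) = (454/-12)(66.00/1070.0).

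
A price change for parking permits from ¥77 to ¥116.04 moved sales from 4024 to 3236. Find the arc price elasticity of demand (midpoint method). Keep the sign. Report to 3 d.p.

-0.537

ΔQ = 3236 − 4024 = -788; ΔP = 116.04 − 77 = 39.04.
Midpoints: P̄ = 96.52, Q̄ = 3630.0.
ε = (ΔQ/ΔP)(P̄/Q̄) = (-788/39.04)(96.52/3630.0).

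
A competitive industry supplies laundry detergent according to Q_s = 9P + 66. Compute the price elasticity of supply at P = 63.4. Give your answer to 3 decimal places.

At P = 63.4, Q_s = 636.60.
dQ_s/dP = 9.
ε_s = (dQ_s/dP)(P/Q_s) = (9)(63.4/636.60).

0.896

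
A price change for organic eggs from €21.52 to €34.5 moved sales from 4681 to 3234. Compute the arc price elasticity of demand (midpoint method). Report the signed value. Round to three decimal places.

ΔQ = 3234 − 4681 = -1447; ΔP = 34.5 − 21.52 = 12.98.
Midpoints: P̄ = 28.01, Q̄ = 3957.5.
ε = (ΔQ/ΔP)(P̄/Q̄) = (-1447/12.98)(28.01/3957.5).

-0.789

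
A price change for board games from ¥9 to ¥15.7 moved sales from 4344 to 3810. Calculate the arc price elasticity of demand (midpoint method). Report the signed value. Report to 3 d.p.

ΔQ = 3810 − 4344 = -534; ΔP = 15.7 − 9 = 6.7.
Midpoints: P̄ = 12.35, Q̄ = 4077.0.
ε = (ΔQ/ΔP)(P̄/Q̄) = (-534/6.7)(12.35/4077.0).

-0.241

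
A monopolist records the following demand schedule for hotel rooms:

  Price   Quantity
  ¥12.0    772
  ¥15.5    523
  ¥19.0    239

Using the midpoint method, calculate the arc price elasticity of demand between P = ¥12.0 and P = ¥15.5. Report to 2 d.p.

-1.51

At P = 12.0, Q = 772; at P = 15.5, Q = 523.
ΔQ = -249, ΔP = 3.5. Midpoints: P̄ = 13.75, Q̄ = 647.5.
ε = (ΔQ/ΔP)(P̄/Q̄) = (-249/3.5)(13.75/647.5).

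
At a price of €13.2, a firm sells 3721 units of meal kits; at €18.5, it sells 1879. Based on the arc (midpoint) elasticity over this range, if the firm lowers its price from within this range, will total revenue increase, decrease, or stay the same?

Arc ε = (-1842/5.3)(15.85/2800.0) ≈ -1.967.
|ε| = 1.97 > 1, so demand is elastic. A price cut therefore raises total revenue.

increase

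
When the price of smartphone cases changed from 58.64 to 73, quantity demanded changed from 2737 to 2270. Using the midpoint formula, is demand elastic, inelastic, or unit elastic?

inelastic

Arc ε ≈ -0.855.
|ε| = 0.86 < 1.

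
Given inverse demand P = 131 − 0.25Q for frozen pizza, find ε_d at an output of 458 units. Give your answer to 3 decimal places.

-0.144

At Q = 458, P = 131 − 0.25(458) = 16.50.
dP/dQ = −0.25, so dQ/dP = 1/(−0.25) = -4.000.
ε = (dQ/dP)(P/Q) = (-4.000)(16.50/458).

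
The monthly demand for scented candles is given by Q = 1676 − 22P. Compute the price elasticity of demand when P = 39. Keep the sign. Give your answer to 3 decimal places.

-1.049

At P = 39, Q = 818.
dQ/dP = −22.
ε = (dQ/dP)(P/Q) = (-22)(39/818).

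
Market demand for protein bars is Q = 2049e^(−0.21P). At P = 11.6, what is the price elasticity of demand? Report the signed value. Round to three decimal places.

At P = 11.6, Q = 179.308.
dQ/dP = −0.21·2049e^(−0.21P) = −0.21Q = -37.655.
ε = (dQ/dP)(P/Q) = (-37.655)(11.6/179.308).
|ε| > 1, so demand is elastic at this price.

-2.436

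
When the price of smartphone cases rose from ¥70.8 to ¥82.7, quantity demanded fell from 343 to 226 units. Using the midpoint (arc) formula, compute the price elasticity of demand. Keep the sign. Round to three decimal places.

-2.652

ΔQ = 226 − 343 = -117; ΔP = 82.7 − 70.8 = 11.9.
Midpoints: P̄ = 76.75, Q̄ = 284.5.
ε = (ΔQ/ΔP)(P̄/Q̄) = (-117/11.9)(76.75/284.5).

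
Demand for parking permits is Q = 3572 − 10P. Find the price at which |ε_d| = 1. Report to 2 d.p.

For linear demand Q = a − bP, ε = −bP/(a − bP). |ε| = 1 when bP = a − bP, i.e. P = a/(2b).
P = 3572/(2·10) = 3572/20 = 178.6000.

178.60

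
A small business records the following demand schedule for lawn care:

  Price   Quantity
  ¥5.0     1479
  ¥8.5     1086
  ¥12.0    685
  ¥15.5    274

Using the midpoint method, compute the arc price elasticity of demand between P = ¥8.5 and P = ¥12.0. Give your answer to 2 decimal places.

At P = 8.5, Q = 1086; at P = 12.0, Q = 685.
ΔQ = -401, ΔP = 3.5. Midpoints: P̄ = 10.25, Q̄ = 885.5.
ε = (ΔQ/ΔP)(P̄/Q̄) = (-401/3.5)(10.25/885.5).

-1.33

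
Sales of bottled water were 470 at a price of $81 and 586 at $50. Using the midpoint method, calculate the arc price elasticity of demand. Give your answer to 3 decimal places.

-0.464

ΔQ = 586 − 470 = 116; ΔP = 50 − 81 = -31.
Midpoints: P̄ = 65.50, Q̄ = 528.0.
ε = (ΔQ/ΔP)(P̄/Q̄) = (116/-31)(65.50/528.0).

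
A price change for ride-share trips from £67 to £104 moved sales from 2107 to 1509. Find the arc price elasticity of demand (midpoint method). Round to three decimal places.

ΔQ = 1509 − 2107 = -598; ΔP = 104 − 67 = 37.
Midpoints: P̄ = 85.50, Q̄ = 1808.0.
ε = (ΔQ/ΔP)(P̄/Q̄) = (-598/37)(85.50/1808.0).

-0.764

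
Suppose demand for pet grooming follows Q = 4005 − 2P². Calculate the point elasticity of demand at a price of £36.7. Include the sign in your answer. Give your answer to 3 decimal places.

-4.109

At P = 36.7, Q = 1311.220.
dQ/dP = −4P = -146.800.
ε = (dQ/dP)(P/Q) = (-146.800)(36.7/1311.220).
|ε| > 1, so demand is elastic at this price.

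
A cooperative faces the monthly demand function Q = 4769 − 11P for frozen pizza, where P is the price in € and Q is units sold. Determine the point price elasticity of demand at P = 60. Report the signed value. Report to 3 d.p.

-0.161

At P = 60, Q = 4109.
dQ/dP = −11.
ε = (dQ/dP)(P/Q) = (-11)(60/4109).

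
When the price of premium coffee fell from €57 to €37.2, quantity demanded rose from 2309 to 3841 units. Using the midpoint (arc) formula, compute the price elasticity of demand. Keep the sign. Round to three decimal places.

ΔQ = 3841 − 2309 = 1532; ΔP = 37.2 − 57 = -19.8.
Midpoints: P̄ = 47.10, Q̄ = 3075.0.
ε = (ΔQ/ΔP)(P̄/Q̄) = (1532/-19.8)(47.10/3075.0).

-1.185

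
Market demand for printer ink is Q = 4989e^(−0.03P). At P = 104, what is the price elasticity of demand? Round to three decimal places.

-3.120

At P = 104, Q = 220.300.
dQ/dP = −0.03·4989e^(−0.03P) = −0.03Q = -6.609.
ε = (dQ/dP)(P/Q) = (-6.609)(104/220.300).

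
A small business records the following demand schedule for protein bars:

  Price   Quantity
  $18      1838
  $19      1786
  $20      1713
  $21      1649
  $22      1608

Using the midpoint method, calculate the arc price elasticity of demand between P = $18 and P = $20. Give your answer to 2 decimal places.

-0.67

At P = 18, Q = 1838; at P = 20, Q = 1713.
ΔQ = -125, ΔP = 2. Midpoints: P̄ = 19.00, Q̄ = 1775.5.
ε = (ΔQ/ΔP)(P̄/Q̄) = (-125/2)(19.00/1775.5).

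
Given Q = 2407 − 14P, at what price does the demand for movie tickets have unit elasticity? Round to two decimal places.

85.96

For linear demand Q = a − bP, ε = −bP/(a − bP). |ε| = 1 when bP = a − bP, i.e. P = a/(2b).
P = 2407/(2·14) = 2407/28 = 85.9643.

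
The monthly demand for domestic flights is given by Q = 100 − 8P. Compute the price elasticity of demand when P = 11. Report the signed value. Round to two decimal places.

At P = 11, Q = 12.
dQ/dP = −8.
ε = (dQ/dP)(P/Q) = (-8)(11/12).
|ε| > 1, so demand is elastic at this price.

-7.33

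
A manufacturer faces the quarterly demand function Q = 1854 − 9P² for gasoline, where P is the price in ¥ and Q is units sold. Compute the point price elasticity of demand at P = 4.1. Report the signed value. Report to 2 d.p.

At P = 4.1, Q = 1702.710.
dQ/dP = −18P = -73.800.
ε = (dQ/dP)(P/Q) = (-73.800)(4.1/1702.710).

-0.18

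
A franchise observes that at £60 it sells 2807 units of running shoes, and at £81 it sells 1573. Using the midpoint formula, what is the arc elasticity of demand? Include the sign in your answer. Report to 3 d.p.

ΔQ = 1573 − 2807 = -1234; ΔP = 81 − 60 = 21.
Midpoints: P̄ = 70.50, Q̄ = 2190.0.
ε = (ΔQ/ΔP)(P̄/Q̄) = (-1234/21)(70.50/2190.0).

-1.892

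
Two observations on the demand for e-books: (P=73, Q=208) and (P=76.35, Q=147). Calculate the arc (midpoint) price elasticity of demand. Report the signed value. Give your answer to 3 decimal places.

ΔQ = 147 − 208 = -61; ΔP = 76.35 − 73 = 3.35.
Midpoints: P̄ = 74.67, Q̄ = 177.5.
ε = (ΔQ/ΔP)(P̄/Q̄) = (-61/3.35)(74.67/177.5).

-7.661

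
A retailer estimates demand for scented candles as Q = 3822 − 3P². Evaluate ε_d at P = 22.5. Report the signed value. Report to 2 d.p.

-1.32

At P = 22.5, Q = 2303.250.
dQ/dP = −6P = -135.
ε = (dQ/dP)(P/Q) = (-135)(22.5/2303.250).
|ε| > 1, so demand is elastic at this price.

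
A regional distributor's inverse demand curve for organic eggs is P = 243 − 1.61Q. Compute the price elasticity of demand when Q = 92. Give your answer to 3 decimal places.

-0.641

At Q = 92, P = 243 − 1.61(92) = 94.88.
dP/dQ = −1.61, so dQ/dP = 1/(−1.61) = -0.621.
ε = (dQ/dP)(P/Q) = (-0.621)(94.88/92).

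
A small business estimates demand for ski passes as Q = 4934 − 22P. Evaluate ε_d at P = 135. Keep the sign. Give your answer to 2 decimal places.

At P = 135, Q = 1964.
dQ/dP = −22.
ε = (dQ/dP)(P/Q) = (-22)(135/1964).

-1.51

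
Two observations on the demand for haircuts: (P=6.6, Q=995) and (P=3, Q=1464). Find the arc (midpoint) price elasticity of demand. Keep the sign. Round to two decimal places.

-0.51

ΔQ = 1464 − 995 = 469; ΔP = 3 − 6.6 = -3.6.
Midpoints: P̄ = 4.80, Q̄ = 1229.5.
ε = (ΔQ/ΔP)(P̄/Q̄) = (469/-3.6)(4.80/1229.5).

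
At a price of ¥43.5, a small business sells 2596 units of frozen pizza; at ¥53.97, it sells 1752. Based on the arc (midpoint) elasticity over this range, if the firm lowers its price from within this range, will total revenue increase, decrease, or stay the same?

increase

Arc ε = (-844/10.47)(48.73/2174.0) ≈ -1.807.
|ε| = 1.81 > 1, so demand is elastic. A price cut therefore raises total revenue.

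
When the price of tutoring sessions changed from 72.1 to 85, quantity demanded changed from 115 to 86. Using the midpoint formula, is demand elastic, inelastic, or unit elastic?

Arc ε ≈ -1.757.
|ε| = 1.76 > 1.

elastic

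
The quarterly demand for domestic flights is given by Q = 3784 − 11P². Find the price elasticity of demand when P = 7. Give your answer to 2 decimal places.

At P = 7, Q = 3245.
dQ/dP = −22P = -154.
ε = (dQ/dP)(P/Q) = (-154)(7/3245).

-0.33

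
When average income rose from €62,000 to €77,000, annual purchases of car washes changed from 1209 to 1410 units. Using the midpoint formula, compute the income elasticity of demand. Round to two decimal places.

ΔQ = 201, ΔI = 15000. Midpoints: Ī = 69,500, Q̄ = 1309.5.
ε_I = (ΔQ/ΔI)(Ī/Q̄) = (201/15000)(69500/1309.5).
ε_I > 0, so the good is normal.

0.71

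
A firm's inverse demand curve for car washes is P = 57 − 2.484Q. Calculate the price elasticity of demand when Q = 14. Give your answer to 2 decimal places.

At Q = 14, P = 57 − 2.484(14) = 22.22.
dP/dQ = −2.484, so dQ/dP = 1/(−2.484) = -0.403.
ε = (dQ/dP)(P/Q) = (-0.403)(22.22/14).

-0.64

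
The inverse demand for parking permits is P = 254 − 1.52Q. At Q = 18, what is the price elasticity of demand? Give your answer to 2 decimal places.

At Q = 18, P = 254 − 1.52(18) = 226.64.
dP/dQ = −1.52, so dQ/dP = 1/(−1.52) = -0.658.
ε = (dQ/dP)(P/Q) = (-0.658)(226.64/18).

-8.28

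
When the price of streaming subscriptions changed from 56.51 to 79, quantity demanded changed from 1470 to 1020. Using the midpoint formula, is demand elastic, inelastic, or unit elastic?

Arc ε ≈ -1.089.
|ε| = 1.09 > 1.

elastic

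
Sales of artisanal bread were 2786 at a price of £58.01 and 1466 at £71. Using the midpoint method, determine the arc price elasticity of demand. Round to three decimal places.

ΔQ = 1466 − 2786 = -1320; ΔP = 71 − 58.01 = 12.99.
Midpoints: P̄ = 64.50, Q̄ = 2126.0.
ε = (ΔQ/ΔP)(P̄/Q̄) = (-1320/12.99)(64.50/2126.0).

-3.083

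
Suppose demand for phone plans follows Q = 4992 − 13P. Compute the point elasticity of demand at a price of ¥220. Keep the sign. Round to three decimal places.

At P = 220, Q = 2132.
dQ/dP = −13.
ε = (dQ/dP)(P/Q) = (-13)(220/2132).
|ε| > 1, so demand is elastic at this price.

-1.341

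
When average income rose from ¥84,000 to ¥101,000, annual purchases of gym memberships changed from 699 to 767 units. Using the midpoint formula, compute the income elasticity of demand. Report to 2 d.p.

ΔQ = 68, ΔI = 17000. Midpoints: Ī = 92,500, Q̄ = 733.0.
ε_I = (ΔQ/ΔI)(Ī/Q̄) = (68/17000)(92500/733.0).

0.50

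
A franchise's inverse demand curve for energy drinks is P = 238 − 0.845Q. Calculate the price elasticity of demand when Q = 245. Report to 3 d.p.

At Q = 245, P = 238 − 0.845(245) = 30.97.
dP/dQ = −0.845, so dQ/dP = 1/(−0.845) = -1.183.
ε = (dQ/dP)(P/Q) = (-1.183)(30.97/245).

-0.150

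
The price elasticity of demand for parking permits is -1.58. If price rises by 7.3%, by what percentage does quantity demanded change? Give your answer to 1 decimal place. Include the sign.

-11.5%

%ΔQ ≈ ε × %ΔP = (-1.58)(7.3%) = -11.53%.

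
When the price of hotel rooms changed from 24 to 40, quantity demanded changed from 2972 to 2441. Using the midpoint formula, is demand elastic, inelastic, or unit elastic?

Arc ε ≈ -0.392.
|ε| = 0.39 < 1.

inelastic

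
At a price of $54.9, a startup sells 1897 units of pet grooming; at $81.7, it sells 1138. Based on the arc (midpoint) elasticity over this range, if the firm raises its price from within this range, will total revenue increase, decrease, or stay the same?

Arc ε = (-759/26.8)(68.30/1517.5) ≈ -1.275.
|ε| = 1.27 > 1, so demand is elastic. A price rise therefore reduces total revenue.

decrease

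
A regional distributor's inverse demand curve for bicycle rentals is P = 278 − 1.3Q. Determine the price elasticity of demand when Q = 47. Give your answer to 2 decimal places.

At Q = 47, P = 278 − 1.3(47) = 216.90.
dP/dQ = −1.3, so dQ/dP = 1/(−1.3) = -0.769.
ε = (dQ/dP)(P/Q) = (-0.769)(216.90/47).

-3.55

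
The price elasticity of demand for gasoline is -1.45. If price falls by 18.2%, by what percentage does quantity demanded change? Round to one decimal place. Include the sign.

26.4%

%ΔQ ≈ ε × %ΔP = (-1.45)(-18.2%) = 26.39%.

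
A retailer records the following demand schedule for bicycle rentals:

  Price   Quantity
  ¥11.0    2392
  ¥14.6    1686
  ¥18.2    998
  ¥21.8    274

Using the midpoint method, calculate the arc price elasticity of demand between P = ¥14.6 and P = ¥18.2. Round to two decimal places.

At P = 14.6, Q = 1686; at P = 18.2, Q = 998.
ΔQ = -688, ΔP = 3.6. Midpoints: P̄ = 16.40, Q̄ = 1342.0.
ε = (ΔQ/ΔP)(P̄/Q̄) = (-688/3.6)(16.40/1342.0).

-2.34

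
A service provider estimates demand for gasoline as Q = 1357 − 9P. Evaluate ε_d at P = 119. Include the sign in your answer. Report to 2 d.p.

-3.74

At P = 119, Q = 286.
dQ/dP = −9.
ε = (dQ/dP)(P/Q) = (-9)(119/286).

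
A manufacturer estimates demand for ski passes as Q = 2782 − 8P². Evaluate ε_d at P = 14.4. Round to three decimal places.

At P = 14.4, Q = 1123.120.
dQ/dP = −16P = -230.400.
ε = (dQ/dP)(P/Q) = (-230.400)(14.4/1123.120).

-2.954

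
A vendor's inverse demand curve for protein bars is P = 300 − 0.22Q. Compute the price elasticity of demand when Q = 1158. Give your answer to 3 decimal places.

-0.178

At Q = 1158, P = 300 − 0.22(1158) = 45.24.
dP/dQ = −0.22, so dQ/dP = 1/(−0.22) = -4.545.
ε = (dQ/dP)(P/Q) = (-4.545)(45.24/1158).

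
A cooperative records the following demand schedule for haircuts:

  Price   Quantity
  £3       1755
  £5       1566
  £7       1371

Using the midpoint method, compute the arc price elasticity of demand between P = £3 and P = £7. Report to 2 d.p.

-0.31

At P = 3, Q = 1755; at P = 7, Q = 1371.
ΔQ = -384, ΔP = 4. Midpoints: P̄ = 5.00, Q̄ = 1563.0.
ε = (ΔQ/ΔP)(P̄/Q̄) = (-384/4)(5.00/1563.0).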